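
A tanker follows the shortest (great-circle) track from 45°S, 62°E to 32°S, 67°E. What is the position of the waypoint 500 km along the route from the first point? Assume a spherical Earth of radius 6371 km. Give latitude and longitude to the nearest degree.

≈ 41°S, 64°E

From cos δ = sin φ₁ sin φ₂ + cos φ₁ cos φ₂ cos Δλ, the central angle is δ ≈ 0.237 rad (13.6°). The total great-circle distance is δ·R ≈ 0.237 × 6371 ≈ 1509 km, so the target fraction is f = 500/1509 ≈ 0.331.
Interpolate at f ≈ 0.331 with slerp weights a = sin((1−f)δ)/sin δ ≈ 0.672, b = sin(fδ)/sin δ ≈ 0.334.
p = a·p₁ + b·p₂ ≈ (0.334, 0.680, -0.652); φ = arcsin(p_z) ≈ -40.72°, λ = atan2(p_y, p_x) ≈ 63.87°.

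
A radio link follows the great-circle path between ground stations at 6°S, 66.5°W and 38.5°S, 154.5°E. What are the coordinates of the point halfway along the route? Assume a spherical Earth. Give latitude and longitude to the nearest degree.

The haversine formula gives a central angle δ ≈ 2.120 rad (121.5°) between the endpoints.
Interpolate at f = 1/2 with slerp weights a = sin((1−f)δ)/sin δ ≈ 1.023, b = sin(fδ)/sin δ ≈ 1.023.
p = a·p₁ + b·p₂ ≈ (-0.317, -0.588, -0.744); φ = arcsin(p_z) ≈ -48.06°, λ = atan2(p_y, p_x) ≈ -118.31°.

≈ 48°S, 118°W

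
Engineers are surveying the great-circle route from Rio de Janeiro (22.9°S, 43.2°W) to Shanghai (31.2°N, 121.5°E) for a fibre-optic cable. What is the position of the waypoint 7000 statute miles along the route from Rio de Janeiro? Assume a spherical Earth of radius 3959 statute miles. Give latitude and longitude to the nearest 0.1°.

Convert each endpoint to a unit vector on the sphere (x = cos φ cos λ, y = cos φ sin λ, z = sin φ).
The central angle between the endpoints is δ = arccos(p₁·p₂) ≈ 2.864 rad (164.1°). The total great-circle distance is δ·R ≈ 2.864 × 3959 ≈ 11337 mi, so the target fraction is f = 7000/11337 ≈ 0.617.
Interpolate at f ≈ 0.617 with slerp weights a = sin((1−f)δ)/sin δ ≈ 3.240, b = sin(fδ)/sin δ ≈ 3.573.
p = a·p₁ + b·p₂ ≈ (0.579, 0.563, 0.590); φ = arcsin(p_z) ≈ 36.17°, λ = atan2(p_y, p_x) ≈ 44.21°.

≈ (36.2°N, 44.2°E)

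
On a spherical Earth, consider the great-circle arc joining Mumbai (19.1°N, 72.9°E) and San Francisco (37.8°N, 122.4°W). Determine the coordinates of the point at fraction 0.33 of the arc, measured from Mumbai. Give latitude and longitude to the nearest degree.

≈ 57°N, 90°E

Write both endpoints as unit vectors p₁, p₂ with components (cos φ cos λ, cos φ sin λ, sin φ).
The central angle between the endpoints is δ = arccos(p₁·p₂) ≈ 2.117 rad (121.3°).
Interpolate at f = 0.33 with slerp weights a = sin((1−f)δ)/sin δ ≈ 1.157, b = sin(fδ)/sin δ ≈ 0.753.
p = a·p₁ + b·p₂ ≈ (0.003, 0.543, 0.840); φ = arcsin(p_z) ≈ 57.14°, λ = atan2(p_y, p_x) ≈ 89.71°.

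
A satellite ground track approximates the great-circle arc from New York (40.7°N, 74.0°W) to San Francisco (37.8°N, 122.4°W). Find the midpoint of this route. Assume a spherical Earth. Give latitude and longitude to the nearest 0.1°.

Write both endpoints as unit vectors p₁, p₂ with components (cos φ cos λ, cos φ sin λ, sin φ).
The central angle between the endpoints is δ = arccos(p₁·p₂) ≈ 0.648 rad (37.1°).
Interpolate at f = 1/2 with slerp weights a = sin((1−f)δ)/sin δ ≈ 0.527, b = sin(fδ)/sin δ ≈ 0.527.
p = a·p₁ + b·p₂ ≈ (-0.113, -0.736, 0.667); φ = arcsin(p_z) ≈ 41.85°, λ = atan2(p_y, p_x) ≈ -98.73°.

≈ (41.9°N, 98.7°W)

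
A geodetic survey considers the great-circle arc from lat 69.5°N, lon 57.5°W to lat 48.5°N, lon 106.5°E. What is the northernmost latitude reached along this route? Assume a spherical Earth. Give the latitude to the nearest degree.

The great circle lies in the plane with unit normal n̂ = (p₁ × p₂)/|p₁ × p₂|.
Here n̂_z ≈ +0.073; the vertex latitude is φ_max = arccos|n̂_z| ≈ 85.8°.
Check via Clairaut: cos φ_max = |cos φ₁| · sin C = cos(69.5°)·sin(12.0°) ≈ 0.073, again giving ≈ 85.8°.

≈ 86°N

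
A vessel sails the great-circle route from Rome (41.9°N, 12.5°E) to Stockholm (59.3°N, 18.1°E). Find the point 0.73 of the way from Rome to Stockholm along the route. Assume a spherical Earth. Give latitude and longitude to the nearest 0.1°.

Convert each endpoint to a unit vector on the sphere (x = cos φ cos λ, y = cos φ sin λ, z = sin φ).
The central angle between the endpoints is δ = arccos(p₁·p₂) ≈ 0.310 rad (17.7°).
Interpolate at f = 0.73 with slerp weights a = sin((1−f)δ)/sin δ ≈ 0.274, b = sin(fδ)/sin δ ≈ 0.735.
p = a·p₁ + b·p₂ ≈ (0.556, 0.161, 0.815); φ = arcsin(p_z) ≈ 54.63°, λ = atan2(p_y, p_x) ≈ 16.13°.

≈ 54.6°N, 16.1°E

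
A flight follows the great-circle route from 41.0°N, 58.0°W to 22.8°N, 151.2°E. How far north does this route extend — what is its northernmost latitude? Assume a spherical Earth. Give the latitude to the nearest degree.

≈ 69°N

The great circle lies in the plane with unit normal n̂ = (p₁ × p₂)/|p₁ × p₂|.
Here n̂_z ≈ -0.363; the vertex latitude is φ_max = arccos|n̂_z| ≈ 68.7°.
Check via Clairaut: cos φ_max = |cos φ₁| · sin C = cos(41.0°)·sin(28.7°) ≈ 0.363, again giving ≈ 68.7°.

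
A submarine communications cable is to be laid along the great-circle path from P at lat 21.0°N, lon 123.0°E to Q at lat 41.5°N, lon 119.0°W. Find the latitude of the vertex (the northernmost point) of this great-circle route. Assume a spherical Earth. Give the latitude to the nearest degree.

The great circle lies in the plane with unit normal n̂ = (p₁ × p₂)/|p₁ × p₂|.
Here n̂_z ≈ +0.620; the vertex latitude is φ_max = arccos|n̂_z| ≈ 51.7°.
Check via Clairaut: cos φ_max = |cos φ₁| · sin C = cos(21.0°)·sin(41.6°) ≈ 0.620, again giving ≈ 51.7°.

≈ 52°N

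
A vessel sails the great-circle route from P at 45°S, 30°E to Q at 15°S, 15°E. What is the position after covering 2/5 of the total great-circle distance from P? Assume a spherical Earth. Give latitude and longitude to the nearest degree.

Write both endpoints as unit vectors p₁, p₂ with components (cos φ cos λ, cos φ sin λ, sin φ).
The central angle between the endpoints is δ = arccos(p₁·p₂) ≈ 0.568 rad (32.6°).
Interpolate at f = 2/5 with slerp weights a = sin((1−f)δ)/sin δ ≈ 0.621, b = sin(fδ)/sin δ ≈ 0.419.
p = a·p₁ + b·p₂ ≈ (0.771, 0.324, -0.548); φ = arcsin(p_z) ≈ -33.21°, λ = atan2(p_y, p_x) ≈ 22.81°.

≈ 33°S, 23°E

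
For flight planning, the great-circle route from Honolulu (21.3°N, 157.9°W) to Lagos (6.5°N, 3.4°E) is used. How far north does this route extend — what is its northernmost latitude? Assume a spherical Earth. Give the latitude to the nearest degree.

The great circle lies in the plane with unit normal n̂ = (p₁ × p₂)/|p₁ × p₂|.
Here n̂_z ≈ +0.540; the vertex latitude is φ_max = arccos|n̂_z| ≈ 57.3°.
Check via Clairaut: cos φ_max = |cos φ₁| · sin C = cos(21.3°)·sin(35.5°) ≈ 0.540, again giving ≈ 57.3°.

≈ 57°N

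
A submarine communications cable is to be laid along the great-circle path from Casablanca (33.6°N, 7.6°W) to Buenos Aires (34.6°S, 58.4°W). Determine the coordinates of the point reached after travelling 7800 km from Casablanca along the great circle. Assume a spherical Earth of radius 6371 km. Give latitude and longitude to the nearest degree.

The haversine formula gives a central angle δ ≈ 1.451 rad (83.2°) between the endpoints. The total great-circle distance is δ·R ≈ 1.451 × 6371 ≈ 9247 km, so the target fraction is f = 7800/9247 ≈ 0.844.
Interpolate at f ≈ 0.844 with slerp weights a = sin((1−f)δ)/sin δ ≈ 0.227, b = sin(fδ)/sin δ ≈ 0.947.
p = a·p₁ + b·p₂ ≈ (0.596, -0.689, -0.412); φ = arcsin(p_z) ≈ -24.36°, λ = atan2(p_y, p_x) ≈ -49.15°.

≈ 24°S, 49°W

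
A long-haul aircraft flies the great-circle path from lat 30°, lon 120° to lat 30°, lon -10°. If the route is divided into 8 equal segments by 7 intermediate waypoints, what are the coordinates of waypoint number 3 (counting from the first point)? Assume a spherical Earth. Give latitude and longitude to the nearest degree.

≈ lat 52°, lon 76°

From cos δ = sin φ₁ sin φ₂ + cos φ₁ cos φ₂ cos Δλ, the central angle is δ ≈ 1.805 rad (103.4°).
Interpolate at f = 3/8 with slerp weights a = sin((1−f)δ)/sin δ ≈ 0.929, b = sin(fδ)/sin δ ≈ 0.644.
p = a·p₁ + b·p₂ ≈ (0.147, 0.600, 0.786); φ = arcsin(p_z) ≈ 51.86°, λ = atan2(p_y, p_x) ≈ 76.24°.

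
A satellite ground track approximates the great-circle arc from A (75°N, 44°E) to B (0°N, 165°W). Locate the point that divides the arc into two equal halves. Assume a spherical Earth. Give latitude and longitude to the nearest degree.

Write both endpoints as unit vectors p₁, p₂ with components (cos φ cos λ, cos φ sin λ, sin φ).
The central angle between the endpoints is δ = arccos(p₁·p₂) ≈ 1.799 rad (103.1°).
Interpolate at f = 1/2 with slerp weights a = sin((1−f)δ)/sin δ ≈ 0.804, b = sin(fδ)/sin δ ≈ 0.804.
p = a·p₁ + b·p₂ ≈ (-0.627, -0.064, 0.777); φ = arcsin(p_z) ≈ 50.94°, λ = atan2(p_y, p_x) ≈ -174.21°.

≈ (51°N, 174°W)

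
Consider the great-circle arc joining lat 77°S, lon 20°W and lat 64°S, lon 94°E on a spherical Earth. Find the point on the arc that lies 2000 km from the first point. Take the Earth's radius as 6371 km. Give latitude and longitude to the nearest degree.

≈ lat 77°S, lon 68°E

Convert each endpoint to a unit vector on the sphere (x = cos φ cos λ, y = cos φ sin λ, z = sin φ).
The central angle between the endpoints is δ = arccos(p₁·p₂) ≈ 0.581 rad (33.3°). The total great-circle distance is δ·R ≈ 0.581 × 6371 ≈ 3705 km, so the target fraction is f = 2000/3705 ≈ 0.540.
Interpolate at f ≈ 0.540 with slerp weights a = sin((1−f)δ)/sin δ ≈ 0.481, b = sin(fδ)/sin δ ≈ 0.562.
p = a·p₁ + b·p₂ ≈ (0.085, 0.209, -0.974); φ = arcsin(p_z) ≈ -76.98°, λ = atan2(p_y, p_x) ≈ 67.96°.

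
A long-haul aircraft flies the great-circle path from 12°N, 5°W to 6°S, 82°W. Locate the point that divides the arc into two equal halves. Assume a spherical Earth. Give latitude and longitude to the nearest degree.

From cos δ = sin φ₁ sin φ₂ + cos φ₁ cos φ₂ cos Δλ, the central angle is δ ≈ 1.372 rad (78.6°).
Interpolate at f = 1/2 with slerp weights a = sin((1−f)δ)/sin δ ≈ 0.646, b = sin(fδ)/sin δ ≈ 0.646.
p = a·p₁ + b·p₂ ≈ (0.719, -0.692, 0.067); φ = arcsin(p_z) ≈ 3.83°, λ = atan2(p_y, p_x) ≈ -43.88°.

≈ 4°N, 44°W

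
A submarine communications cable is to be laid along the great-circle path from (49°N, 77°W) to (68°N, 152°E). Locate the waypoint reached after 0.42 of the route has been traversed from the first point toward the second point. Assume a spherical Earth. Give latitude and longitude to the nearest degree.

≈ (70°N, 101°W)

Convert each endpoint to a unit vector on the sphere (x = cos φ cos λ, y = cos φ sin λ, z = sin φ).
The central angle between the endpoints is δ = arccos(p₁·p₂) ≈ 1.002 rad (57.4°).
Interpolate at f = 0.42 with slerp weights a = sin((1−f)δ)/sin δ ≈ 0.652, b = sin(fδ)/sin δ ≈ 0.485.
p = a·p₁ + b·p₂ ≈ (-0.064, -0.331, 0.941); φ = arcsin(p_z) ≈ 70.28°, λ = atan2(p_y, p_x) ≈ -100.97°.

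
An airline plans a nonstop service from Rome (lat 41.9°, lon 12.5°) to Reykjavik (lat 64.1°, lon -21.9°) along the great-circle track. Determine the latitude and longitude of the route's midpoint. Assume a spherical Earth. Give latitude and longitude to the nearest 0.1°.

The haversine formula gives a central angle δ ≈ 0.518 rad (29.7°) between the endpoints.
Interpolate at f = 1/2 with slerp weights a = sin((1−f)δ)/sin δ ≈ 0.517, b = sin(fδ)/sin δ ≈ 0.517.
p = a·p₁ + b·p₂ ≈ (0.585, -0.001, 0.811); φ = arcsin(p_z) ≈ 54.16°, λ = atan2(p_y, p_x) ≈ -0.09°.

≈ lat 54.2°, lon -0.1°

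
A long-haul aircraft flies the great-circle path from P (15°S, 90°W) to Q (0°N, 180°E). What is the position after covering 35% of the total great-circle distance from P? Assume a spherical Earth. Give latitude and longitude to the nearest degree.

Write both endpoints as unit vectors p₁, p₂ with components (cos φ cos λ, cos φ sin λ, sin φ).
The central angle between the endpoints is δ = arccos(p₁·p₂) ≈ 1.571 rad (90.0°).
Interpolate at f = 0.35 with slerp weights a = sin((1−f)δ)/sin δ ≈ 0.853, b = sin(fδ)/sin δ ≈ 0.522.
p = a·p₁ + b·p₂ ≈ (-0.522, -0.824, -0.221); φ = arcsin(p_z) ≈ -12.75°, λ = atan2(p_y, p_x) ≈ -122.39°.

≈ (13°S, 122°W)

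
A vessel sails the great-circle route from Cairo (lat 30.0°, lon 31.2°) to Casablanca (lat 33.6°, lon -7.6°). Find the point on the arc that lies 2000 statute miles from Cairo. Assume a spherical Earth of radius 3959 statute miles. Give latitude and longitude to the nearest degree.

Convert each endpoint to a unit vector on the sphere (x = cos φ cos λ, y = cos φ sin λ, z = sin φ).
The central angle between the endpoints is δ = arccos(p₁·p₂) ≈ 0.576 rad (33.0°). The total great-circle distance is δ·R ≈ 0.576 × 3959 ≈ 2279 mi, so the target fraction is f = 2000/2279 ≈ 0.878.
Interpolate at f ≈ 0.878 with slerp weights a = sin((1−f)δ)/sin δ ≈ 0.129, b = sin(fδ)/sin δ ≈ 0.889.
p = a·p₁ + b·p₂ ≈ (0.830, -0.040, 0.557); φ = arcsin(p_z) ≈ 33.82°, λ = atan2(p_y, p_x) ≈ -2.76°.

≈ lat 34°, lon -3°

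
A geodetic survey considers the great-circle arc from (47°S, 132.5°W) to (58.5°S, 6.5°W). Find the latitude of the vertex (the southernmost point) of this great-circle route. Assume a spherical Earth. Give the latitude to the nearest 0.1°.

The great circle lies in the plane with unit normal n̂ = (p₁ × p₂)/|p₁ × p₂|.
Here n̂_z ≈ +0.317; the vertex latitude is φ_max = arccos|n̂_z| ≈ 71.5°.
Check via Clairaut: cos φ_max = |cos φ₁| · sin C = cos(47.0°)·sin(152.3°) ≈ 0.317, again giving ≈ 71.5°.

≈ 71.5°S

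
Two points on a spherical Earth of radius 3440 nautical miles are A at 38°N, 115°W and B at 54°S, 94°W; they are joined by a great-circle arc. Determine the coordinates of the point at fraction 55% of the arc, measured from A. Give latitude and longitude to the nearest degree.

Write both endpoints as unit vectors p₁, p₂ with components (cos φ cos λ, cos φ sin λ, sin φ).
The central angle between the endpoints is δ = arccos(p₁·p₂) ≈ 1.637 rad (93.8°).
Interpolate at f = 0.55 with slerp weights a = sin((1−f)δ)/sin δ ≈ 0.673, b = sin(fδ)/sin δ ≈ 0.785.
p = a·p₁ + b·p₂ ≈ (-0.256, -0.941, -0.221); φ = arcsin(p_z) ≈ -12.75°, λ = atan2(p_y, p_x) ≈ -105.24°.

≈ 13°S, 105°W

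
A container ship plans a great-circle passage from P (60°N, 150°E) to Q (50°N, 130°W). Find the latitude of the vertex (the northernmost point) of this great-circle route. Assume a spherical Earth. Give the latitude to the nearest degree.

≈ 63°N

The great circle lies in the plane with unit normal n̂ = (p₁ × p₂)/|p₁ × p₂|.
Here n̂_z ≈ +0.456; the vertex latitude is φ_max = arccos|n̂_z| ≈ 62.9°.
Check via Clairaut: cos φ_max = |cos φ₁| · sin C = cos(60.0°)·sin(65.7°) ≈ 0.456, again giving ≈ 62.9°.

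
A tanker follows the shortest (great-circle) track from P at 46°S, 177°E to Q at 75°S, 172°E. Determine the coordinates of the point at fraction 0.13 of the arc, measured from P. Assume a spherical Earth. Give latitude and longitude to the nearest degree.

Write both endpoints as unit vectors p₁, p₂ with components (cos φ cos λ, cos φ sin λ, sin φ).
The central angle between the endpoints is δ = arccos(p₁·p₂) ≈ 0.508 rad (29.1°).
Interpolate at f = 0.13 with slerp weights a = sin((1−f)δ)/sin δ ≈ 0.879, b = sin(fδ)/sin δ ≈ 0.136.
p = a·p₁ + b·p₂ ≈ (-0.645, 0.037, -0.764); φ = arcsin(p_z) ≈ -49.78°, λ = atan2(p_y, p_x) ≈ 176.73°.

≈ 50°S, 177°E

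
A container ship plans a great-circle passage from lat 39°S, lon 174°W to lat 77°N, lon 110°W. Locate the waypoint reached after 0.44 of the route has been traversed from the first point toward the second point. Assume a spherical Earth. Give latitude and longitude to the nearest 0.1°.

≈ lat 13.8°N, lon 162.5°W

Convert each endpoint to a unit vector on the sphere (x = cos φ cos λ, y = cos φ sin λ, z = sin φ).
The central angle between the endpoints is δ = arccos(p₁·p₂) ≈ 2.137 rad (122.4°).
Interpolate at f = 0.44 with slerp weights a = sin((1−f)δ)/sin δ ≈ 1.103, b = sin(fδ)/sin δ ≈ 0.957.
p = a·p₁ + b·p₂ ≈ (-0.926, -0.292, 0.238); φ = arcsin(p_z) ≈ 13.80°, λ = atan2(p_y, p_x) ≈ -162.50°.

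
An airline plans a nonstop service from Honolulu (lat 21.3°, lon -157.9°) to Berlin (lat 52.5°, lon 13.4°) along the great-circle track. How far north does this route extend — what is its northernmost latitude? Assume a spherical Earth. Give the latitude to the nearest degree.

≈ 85°

The great circle lies in the plane with unit normal n̂ = (p₁ × p₂)/|p₁ × p₂|.
Here n̂_z ≈ +0.089; the vertex latitude is φ_max = arccos|n̂_z| ≈ 84.9°.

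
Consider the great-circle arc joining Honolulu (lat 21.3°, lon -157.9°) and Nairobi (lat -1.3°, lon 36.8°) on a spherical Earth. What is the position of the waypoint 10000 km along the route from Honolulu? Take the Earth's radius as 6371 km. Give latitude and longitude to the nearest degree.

≈ lat 48°, lon 87°

Write both endpoints as unit vectors p₁, p₂ with components (cos φ cos λ, cos φ sin λ, sin φ).
The central angle between the endpoints is δ = arccos(p₁·p₂) ≈ 2.712 rad (155.4°). The total great-circle distance is δ·R ≈ 2.712 × 6371 ≈ 17279 km, so the target fraction is f = 10000/17279 ≈ 0.579.
Interpolate at f ≈ 0.579 with slerp weights a = sin((1−f)δ)/sin δ ≈ 2.185, b = sin(fδ)/sin δ ≈ 2.402.
p = a·p₁ + b·p₂ ≈ (0.037, 0.673, 0.739); φ = arcsin(p_z) ≈ 47.66°, λ = atan2(p_y, p_x) ≈ 86.88°.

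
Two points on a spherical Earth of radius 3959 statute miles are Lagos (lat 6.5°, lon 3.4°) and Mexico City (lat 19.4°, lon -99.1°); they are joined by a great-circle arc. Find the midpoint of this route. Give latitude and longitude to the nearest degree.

Convert each endpoint to a unit vector on the sphere (x = cos φ cos λ, y = cos φ sin λ, z = sin φ).
The central angle between the endpoints is δ = arccos(p₁·p₂) ≈ 1.737 rad (99.5°).
Interpolate at f = 1/2 with slerp weights a = sin((1−f)δ)/sin δ ≈ 0.774, b = sin(fδ)/sin δ ≈ 0.774.
p = a·p₁ + b·p₂ ≈ (0.652, -0.675, 0.345); φ = arcsin(p_z) ≈ 20.16°, λ = atan2(p_y, p_x) ≈ -45.99°.

≈ lat 20°, lon -46°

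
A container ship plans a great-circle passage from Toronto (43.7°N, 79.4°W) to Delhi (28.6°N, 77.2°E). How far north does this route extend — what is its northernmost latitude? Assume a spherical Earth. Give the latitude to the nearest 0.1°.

≈ 74.9°N

The great circle lies in the plane with unit normal n̂ = (p₁ × p₂)/|p₁ × p₂|.
Here n̂_z ≈ +0.260; the vertex latitude is φ_max = arccos|n̂_z| ≈ 74.9°.
Check via Clairaut: cos φ_max = |cos φ₁| · sin C = cos(43.7°)·sin(21.1°) ≈ 0.260, again giving ≈ 74.9°.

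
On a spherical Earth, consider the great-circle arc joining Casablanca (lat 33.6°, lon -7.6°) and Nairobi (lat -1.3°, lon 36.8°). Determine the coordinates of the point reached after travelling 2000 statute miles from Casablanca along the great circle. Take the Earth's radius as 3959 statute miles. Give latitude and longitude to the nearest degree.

The haversine formula gives a central angle δ ≈ 0.949 rad (54.4°) between the endpoints. The total great-circle distance is δ·R ≈ 0.949 × 3959 ≈ 3758 mi, so the target fraction is f = 2000/3758 ≈ 0.532.
Interpolate at f ≈ 0.532 with slerp weights a = sin((1−f)δ)/sin δ ≈ 0.528, b = sin(fδ)/sin δ ≈ 0.595.
p = a·p₁ + b·p₂ ≈ (0.913, 0.298, 0.279); φ = arcsin(p_z) ≈ 16.19°, λ = atan2(p_y, p_x) ≈ 18.10°.

≈ lat 16°, lon 18°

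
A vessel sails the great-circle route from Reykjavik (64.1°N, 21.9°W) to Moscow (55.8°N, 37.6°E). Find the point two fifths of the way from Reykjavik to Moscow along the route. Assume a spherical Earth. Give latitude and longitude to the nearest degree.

Write both endpoints as unit vectors p₁, p₂ with components (cos φ cos λ, cos φ sin λ, sin φ).
The central angle between the endpoints is δ = arccos(p₁·p₂) ≈ 0.518 rad (29.7°).
Interpolate at f = 2/5 with slerp weights a = sin((1−f)δ)/sin δ ≈ 0.618, b = sin(fδ)/sin δ ≈ 0.416.
p = a·p₁ + b·p₂ ≈ (0.435, 0.042, 0.899); φ = arcsin(p_z) ≈ 64.06°, λ = atan2(p_y, p_x) ≈ 5.49°.

≈ 64°N, 5°E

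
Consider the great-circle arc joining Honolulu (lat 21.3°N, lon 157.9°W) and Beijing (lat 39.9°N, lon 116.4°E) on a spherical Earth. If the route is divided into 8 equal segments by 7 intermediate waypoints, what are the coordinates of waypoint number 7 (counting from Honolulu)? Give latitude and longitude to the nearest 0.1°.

≈ lat 41.5°N, lon 128.3°E

The haversine formula gives a central angle δ ≈ 1.280 rad (73.3°) between the endpoints.
Interpolate at f = 7/8 with slerp weights a = sin((1−f)δ)/sin δ ≈ 0.166, b = sin(fδ)/sin δ ≈ 0.940.
p = a·p₁ + b·p₂ ≈ (-0.464, 0.587, 0.663); φ = arcsin(p_z) ≈ 41.54°, λ = atan2(p_y, p_x) ≈ 128.31°.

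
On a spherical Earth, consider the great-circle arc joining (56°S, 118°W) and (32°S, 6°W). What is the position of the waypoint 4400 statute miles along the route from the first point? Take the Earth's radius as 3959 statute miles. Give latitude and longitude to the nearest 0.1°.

Convert each endpoint to a unit vector on the sphere (x = cos φ cos λ, y = cos φ sin λ, z = sin φ).
The central angle between the endpoints is δ = arccos(p₁·p₂) ≈ 1.306 rad (74.8°). The total great-circle distance is δ·R ≈ 1.306 × 3959 ≈ 5171 mi, so the target fraction is f = 4400/5171 ≈ 0.851.
Interpolate at f ≈ 0.851 with slerp weights a = sin((1−f)δ)/sin δ ≈ 0.200, b = sin(fδ)/sin δ ≈ 0.929.
p = a·p₁ + b·p₂ ≈ (0.731, -0.181, -0.658); φ = arcsin(p_z) ≈ -41.17°, λ = atan2(p_y, p_x) ≈ -13.93°.

≈ (41.2°S, 13.9°W)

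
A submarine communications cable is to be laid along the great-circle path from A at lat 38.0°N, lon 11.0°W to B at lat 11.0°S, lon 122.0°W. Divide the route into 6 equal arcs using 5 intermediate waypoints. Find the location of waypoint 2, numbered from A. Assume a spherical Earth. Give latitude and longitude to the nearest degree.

The haversine formula gives a central angle δ ≈ 1.977 rad (113.2°) between the endpoints.
Interpolate at f = 2/6 with slerp weights a = sin((1−f)δ)/sin δ ≈ 1.054, b = sin(fδ)/sin δ ≈ 0.666.
p = a·p₁ + b·p₂ ≈ (0.468, -0.713, 0.522); φ = arcsin(p_z) ≈ 31.44°, λ = atan2(p_y, p_x) ≈ -56.70°.

≈ lat 31°N, lon 57°W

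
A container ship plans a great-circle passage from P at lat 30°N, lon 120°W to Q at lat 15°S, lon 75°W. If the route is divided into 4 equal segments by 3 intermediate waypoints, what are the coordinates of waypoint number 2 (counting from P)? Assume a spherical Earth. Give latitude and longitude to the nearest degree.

≈ lat 8°N, lon 96°W

Write both endpoints as unit vectors p₁, p₂ with components (cos φ cos λ, cos φ sin λ, sin φ).
The central angle between the endpoints is δ = arccos(p₁·p₂) ≈ 1.090 rad (62.5°).
Interpolate at f = 2/4 with slerp weights a = sin((1−f)δ)/sin δ ≈ 0.585, b = sin(fδ)/sin δ ≈ 0.585.
p = a·p₁ + b·p₂ ≈ (-0.107, -0.984, 0.141); φ = arcsin(p_z) ≈ 8.11°, λ = atan2(p_y, p_x) ≈ -96.21°.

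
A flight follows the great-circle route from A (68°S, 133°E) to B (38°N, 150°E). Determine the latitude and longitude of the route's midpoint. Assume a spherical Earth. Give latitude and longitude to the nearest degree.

Convert each endpoint to a unit vector on the sphere (x = cos φ cos λ, y = cos φ sin λ, z = sin φ).
The central angle between the endpoints is δ = arccos(p₁·p₂) ≈ 1.863 rad (106.8°).
Interpolate at f = 1/2 with slerp weights a = sin((1−f)δ)/sin δ ≈ 0.838, b = sin(fδ)/sin δ ≈ 0.838.
p = a·p₁ + b·p₂ ≈ (-0.786, 0.560, -0.261); φ = arcsin(p_z) ≈ -15.14°, λ = atan2(p_y, p_x) ≈ 144.54°.

≈ (15°S, 145°E)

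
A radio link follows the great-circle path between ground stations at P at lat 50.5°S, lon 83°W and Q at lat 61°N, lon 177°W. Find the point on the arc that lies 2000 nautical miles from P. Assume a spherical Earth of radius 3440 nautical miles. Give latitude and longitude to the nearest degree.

≈ lat 23°S, lon 107°W

From cos δ = sin φ₁ sin φ₂ + cos φ₁ cos φ₂ cos Δλ, the central angle is δ ≈ 2.341 rad (134.1°). The total great-circle distance is δ·R ≈ 2.341 × 3440 ≈ 8054 nmi, so the target fraction is f = 2000/8054 ≈ 0.248.
Interpolate at f ≈ 0.248 with slerp weights a = sin((1−f)δ)/sin δ ≈ 1.369, b = sin(fδ)/sin δ ≈ 0.765.
p = a·p₁ + b·p₂ ≈ (-0.264, -0.883, -0.387); φ = arcsin(p_z) ≈ -22.75°, λ = atan2(p_y, p_x) ≈ -106.66°.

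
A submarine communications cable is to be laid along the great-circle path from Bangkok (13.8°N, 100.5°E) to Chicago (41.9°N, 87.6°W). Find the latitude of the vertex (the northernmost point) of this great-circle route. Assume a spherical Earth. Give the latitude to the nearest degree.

≈ 83°N

The great circle lies in the plane with unit normal n̂ = (p₁ × p₂)/|p₁ × p₂|.
Here n̂_z ≈ +0.123; the vertex latitude is φ_max = arccos|n̂_z| ≈ 83.0°.
Check via Clairaut: cos φ_max = |cos φ₁| · sin C = cos(13.8°)·sin(7.3°) ≈ 0.123, again giving ≈ 83.0°.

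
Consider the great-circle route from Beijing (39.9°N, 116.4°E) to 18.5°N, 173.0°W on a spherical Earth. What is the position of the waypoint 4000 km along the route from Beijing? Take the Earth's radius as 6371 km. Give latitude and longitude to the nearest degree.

Convert each endpoint to a unit vector on the sphere (x = cos φ cos λ, y = cos φ sin λ, z = sin φ).
The central angle between the endpoints is δ = arccos(p₁·p₂) ≈ 1.109 rad (63.6°). The total great-circle distance is δ·R ≈ 1.109 × 6371 ≈ 7068 km, so the target fraction is f = 4000/7068 ≈ 0.566.
Interpolate at f ≈ 0.566 with slerp weights a = sin((1−f)δ)/sin δ ≈ 0.517, b = sin(fδ)/sin δ ≈ 0.656.
p = a·p₁ + b·p₂ ≈ (-0.794, 0.280, 0.540); φ = arcsin(p_z) ≈ 32.68°, λ = atan2(p_y, p_x) ≈ 160.60°.

≈ 33°N, 161°E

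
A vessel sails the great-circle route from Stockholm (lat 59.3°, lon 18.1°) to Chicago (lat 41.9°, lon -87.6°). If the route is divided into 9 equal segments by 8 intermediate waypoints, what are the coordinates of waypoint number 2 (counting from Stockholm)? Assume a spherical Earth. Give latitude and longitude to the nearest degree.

≈ lat 65°, lon -9°

Write both endpoints as unit vectors p₁, p₂ with components (cos φ cos λ, cos φ sin λ, sin φ).
The central angle between the endpoints is δ = arccos(p₁·p₂) ≈ 1.080 rad (61.9°).
Interpolate at f = 2/9 with slerp weights a = sin((1−f)δ)/sin δ ≈ 0.844, b = sin(fδ)/sin δ ≈ 0.270.
p = a·p₁ + b·p₂ ≈ (0.418, -0.067, 0.906); φ = arcsin(p_z) ≈ 64.95°, λ = atan2(p_y, p_x) ≈ -9.04°.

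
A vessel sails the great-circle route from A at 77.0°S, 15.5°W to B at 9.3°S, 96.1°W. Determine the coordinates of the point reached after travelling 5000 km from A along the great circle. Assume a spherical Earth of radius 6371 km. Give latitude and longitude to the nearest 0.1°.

≈ 42.1°S, 86.3°W

Write both endpoints as unit vectors p₁, p₂ with components (cos φ cos λ, cos φ sin λ, sin φ).
The central angle between the endpoints is δ = arccos(p₁·p₂) ≈ 1.376 rad (78.8°). The total great-circle distance is δ·R ≈ 1.376 × 6371 ≈ 8766 km, so the target fraction is f = 5000/8766 ≈ 0.570.
Interpolate at f ≈ 0.570 with slerp weights a = sin((1−f)δ)/sin δ ≈ 0.568, b = sin(fδ)/sin δ ≈ 0.720.
p = a·p₁ + b·p₂ ≈ (0.048, -0.741, -0.670); φ = arcsin(p_z) ≈ -42.05°, λ = atan2(p_y, p_x) ≈ -86.33°.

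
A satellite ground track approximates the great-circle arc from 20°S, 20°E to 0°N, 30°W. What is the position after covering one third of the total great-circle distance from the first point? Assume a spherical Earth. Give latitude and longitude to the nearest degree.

≈ 14°S, 3°E

From cos δ = sin φ₁ sin φ₂ + cos φ₁ cos φ₂ cos Δλ, the central angle is δ ≈ 0.922 rad (52.8°).
Interpolate at f = 1/3 with slerp weights a = sin((1−f)δ)/sin δ ≈ 0.724, b = sin(fδ)/sin δ ≈ 0.380.
p = a·p₁ + b·p₂ ≈ (0.968, 0.043, -0.248); φ = arcsin(p_z) ≈ -14.33°, λ = atan2(p_y, p_x) ≈ 2.53°.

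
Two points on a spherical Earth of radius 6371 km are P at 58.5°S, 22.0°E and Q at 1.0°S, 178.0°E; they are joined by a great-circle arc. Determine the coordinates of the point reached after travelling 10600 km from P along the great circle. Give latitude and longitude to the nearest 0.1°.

≈ 22.5°S, 172.4°E

Write both endpoints as unit vectors p₁, p₂ with components (cos φ cos λ, cos φ sin λ, sin φ).
The central angle between the endpoints is δ = arccos(p₁·p₂) ≈ 2.051 rad (117.5°). The total great-circle distance is δ·R ≈ 2.051 × 6371 ≈ 13070 km, so the target fraction is f = 10600/13070 ≈ 0.811.
Interpolate at f ≈ 0.811 with slerp weights a = sin((1−f)δ)/sin δ ≈ 0.426, b = sin(fδ)/sin δ ≈ 1.123.
p = a·p₁ + b·p₂ ≈ (-0.916, 0.123, -0.383); φ = arcsin(p_z) ≈ -22.53°, λ = atan2(p_y, p_x) ≈ 172.37°.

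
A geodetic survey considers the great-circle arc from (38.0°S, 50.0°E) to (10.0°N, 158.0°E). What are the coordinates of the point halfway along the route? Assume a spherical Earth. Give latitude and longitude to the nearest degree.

Write both endpoints as unit vectors p₁, p₂ with components (cos φ cos λ, cos φ sin λ, sin φ).
The central angle between the endpoints is δ = arccos(p₁·p₂) ≈ 1.925 rad (110.3°).
Interpolate at f = 1/2 with slerp weights a = sin((1−f)δ)/sin δ ≈ 0.875, b = sin(fδ)/sin δ ≈ 0.875.
p = a·p₁ + b·p₂ ≈ (-0.356, 0.851, -0.387); φ = arcsin(p_z) ≈ -22.75°, λ = atan2(p_y, p_x) ≈ 112.69°.

≈ (23°S, 113°E)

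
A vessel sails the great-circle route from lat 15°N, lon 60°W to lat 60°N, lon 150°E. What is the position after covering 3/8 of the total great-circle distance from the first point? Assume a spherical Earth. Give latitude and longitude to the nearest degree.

The haversine formula gives a central angle δ ≈ 1.766 rad (101.2°) between the endpoints.
Interpolate at f = 3/8 with slerp weights a = sin((1−f)δ)/sin δ ≈ 0.910, b = sin(fδ)/sin δ ≈ 0.627.
p = a·p₁ + b·p₂ ≈ (0.168, -0.605, 0.778); φ = arcsin(p_z) ≈ 51.12°, λ = atan2(p_y, p_x) ≈ -74.46°.

≈ lat 51°N, lon 74°W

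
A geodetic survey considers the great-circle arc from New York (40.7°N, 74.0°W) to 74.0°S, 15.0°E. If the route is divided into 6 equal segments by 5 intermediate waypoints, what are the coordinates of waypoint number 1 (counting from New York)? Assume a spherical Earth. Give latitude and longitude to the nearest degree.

≈ 20°N, 66°W

From cos δ = sin φ₁ sin φ₂ + cos φ₁ cos φ₂ cos Δλ, the central angle is δ ≈ 2.244 rad (128.5°).
Interpolate at f = 1/6 with slerp weights a = sin((1−f)δ)/sin δ ≈ 1.222, b = sin(fδ)/sin δ ≈ 0.467.
p = a·p₁ + b·p₂ ≈ (0.380, -0.857, 0.348); φ = arcsin(p_z) ≈ 20.36°, λ = atan2(p_y, p_x) ≈ -66.11°.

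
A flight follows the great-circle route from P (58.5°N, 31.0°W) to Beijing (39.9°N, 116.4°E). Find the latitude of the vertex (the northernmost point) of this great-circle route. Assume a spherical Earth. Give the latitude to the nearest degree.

≈ 77°N

The great circle lies in the plane with unit normal n̂ = (p₁ × p₂)/|p₁ × p₂|.
Here n̂_z ≈ +0.221; the vertex latitude is φ_max = arccos|n̂_z| ≈ 77.2°.
Check via Clairaut: cos φ_max = |cos φ₁| · sin C = cos(58.5°)·sin(25.0°) ≈ 0.221, again giving ≈ 77.2°.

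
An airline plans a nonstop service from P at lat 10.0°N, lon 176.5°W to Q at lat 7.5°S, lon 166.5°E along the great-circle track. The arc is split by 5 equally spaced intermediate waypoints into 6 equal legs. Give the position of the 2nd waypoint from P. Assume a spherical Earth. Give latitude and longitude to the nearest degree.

Convert each endpoint to a unit vector on the sphere (x = cos φ cos λ, y = cos φ sin λ, z = sin φ).
The central angle between the endpoints is δ = arccos(p₁·p₂) ≈ 0.425 rad (24.3°).
Interpolate at f = 2/6 with slerp weights a = sin((1−f)δ)/sin δ ≈ 0.678, b = sin(fδ)/sin δ ≈ 0.342.
p = a·p₁ + b·p₂ ≈ (-0.997, 0.038, 0.073); φ = arcsin(p_z) ≈ 4.19°, λ = atan2(p_y, p_x) ≈ 177.79°.

≈ lat 4°N, lon 178°E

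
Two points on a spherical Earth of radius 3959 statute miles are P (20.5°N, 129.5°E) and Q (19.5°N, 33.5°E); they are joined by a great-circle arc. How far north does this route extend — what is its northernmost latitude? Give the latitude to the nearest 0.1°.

The great circle lies in the plane with unit normal n̂ = (p₁ × p₂)/|p₁ × p₂|.
Here n̂_z ≈ -0.878; the vertex latitude is φ_max = arccos|n̂_z| ≈ 28.6°.
Check via Clairaut: cos φ_max = |cos φ₁| · sin C = cos(20.5°)·sin(69.7°) ≈ 0.878, again giving ≈ 28.6°.

≈ 28.6°N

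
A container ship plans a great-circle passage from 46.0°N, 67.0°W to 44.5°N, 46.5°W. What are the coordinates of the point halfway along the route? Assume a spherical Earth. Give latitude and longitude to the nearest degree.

Convert each endpoint to a unit vector on the sphere (x = cos φ cos λ, y = cos φ sin λ, z = sin φ).
The central angle between the endpoints is δ = arccos(p₁·p₂) ≈ 0.253 rad (14.5°).
Interpolate at f = 1/2 with slerp weights a = sin((1−f)δ)/sin δ ≈ 0.504, b = sin(fδ)/sin δ ≈ 0.504.
p = a·p₁ + b·p₂ ≈ (0.384, -0.583, 0.716); φ = arcsin(p_z) ≈ 45.71°, λ = atan2(p_y, p_x) ≈ -56.61°.

≈ 46°N, 57°W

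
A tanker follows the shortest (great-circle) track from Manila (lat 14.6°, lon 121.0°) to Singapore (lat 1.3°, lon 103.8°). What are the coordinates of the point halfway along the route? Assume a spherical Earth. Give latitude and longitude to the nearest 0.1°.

From cos δ = sin φ₁ sin φ₂ + cos φ₁ cos φ₂ cos Δλ, the central angle is δ ≈ 0.377 rad (21.6°).
Interpolate at f = 1/2 with slerp weights a = sin((1−f)δ)/sin δ ≈ 0.509, b = sin(fδ)/sin δ ≈ 0.509.
p = a·p₁ + b·p₂ ≈ (-0.375, 0.916, 0.140); φ = arcsin(p_z) ≈ 8.04°, λ = atan2(p_y, p_x) ≈ 112.26°.

≈ lat 8.0°, lon 112.3°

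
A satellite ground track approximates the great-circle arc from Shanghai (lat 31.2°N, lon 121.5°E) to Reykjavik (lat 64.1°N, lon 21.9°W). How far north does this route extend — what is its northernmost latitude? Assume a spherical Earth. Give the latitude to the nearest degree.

≈ 77°N

The great circle lies in the plane with unit normal n̂ = (p₁ × p₂)/|p₁ × p₂|.
Here n̂_z ≈ -0.226; the vertex latitude is φ_max = arccos|n̂_z| ≈ 76.9°.
Check via Clairaut: cos φ_max = |cos φ₁| · sin C = cos(31.2°)·sin(15.3°) ≈ 0.226, again giving ≈ 76.9°.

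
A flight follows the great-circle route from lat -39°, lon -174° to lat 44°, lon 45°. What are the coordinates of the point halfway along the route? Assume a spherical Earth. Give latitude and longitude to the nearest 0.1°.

≈ lat 7.4°, lon 121.7°

Convert each endpoint to a unit vector on the sphere (x = cos φ cos λ, y = cos φ sin λ, z = sin φ).
The central angle between the endpoints is δ = arccos(p₁·p₂) ≈ 2.629 rad (150.6°).
Interpolate at f = 1/2 with slerp weights a = sin((1−f)δ)/sin δ ≈ 1.973, b = sin(fδ)/sin δ ≈ 1.973.
p = a·p₁ + b·p₂ ≈ (-0.521, 0.843, 0.129); φ = arcsin(p_z) ≈ 7.41°, λ = atan2(p_y, p_x) ≈ 121.73°.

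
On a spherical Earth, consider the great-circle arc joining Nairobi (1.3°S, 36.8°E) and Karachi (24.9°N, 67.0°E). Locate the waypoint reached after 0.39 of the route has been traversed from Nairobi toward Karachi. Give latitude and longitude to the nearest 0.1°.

The haversine formula gives a central angle δ ≈ 0.685 rad (39.3°) between the endpoints.
Interpolate at f = 0.39 with slerp weights a = sin((1−f)δ)/sin δ ≈ 0.641, b = sin(fδ)/sin δ ≈ 0.417.
p = a·p₁ + b·p₂ ≈ (0.661, 0.733, 0.161); φ = arcsin(p_z) ≈ 9.27°, λ = atan2(p_y, p_x) ≈ 47.92°.

≈ 9.3°N, 47.9°E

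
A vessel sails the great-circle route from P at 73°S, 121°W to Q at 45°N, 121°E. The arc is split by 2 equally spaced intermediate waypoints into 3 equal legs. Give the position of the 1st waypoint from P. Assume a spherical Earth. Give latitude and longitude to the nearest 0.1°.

From cos δ = sin φ₁ sin φ₂ + cos φ₁ cos φ₂ cos Δλ, the central angle is δ ≈ 2.455 rad (140.6°).
Interpolate at f = 1/3 with slerp weights a = sin((1−f)δ)/sin δ ≈ 1.574, b = sin(fδ)/sin δ ≈ 1.151.
p = a·p₁ + b·p₂ ≈ (-0.656, 0.303, -0.691); φ = arcsin(p_z) ≈ -43.70°, λ = atan2(p_y, p_x) ≈ 155.19°.

≈ 43.7°S, 155.2°E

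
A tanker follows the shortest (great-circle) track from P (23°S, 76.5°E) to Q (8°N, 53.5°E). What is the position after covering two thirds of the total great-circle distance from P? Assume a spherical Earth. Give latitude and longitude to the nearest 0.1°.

Write both endpoints as unit vectors p₁, p₂ with components (cos φ cos λ, cos φ sin λ, sin φ).
The central angle between the endpoints is δ = arccos(p₁·p₂) ≈ 0.669 rad (38.3°).
Interpolate at f = 2/3 with slerp weights a = sin((1−f)δ)/sin δ ≈ 0.357, b = sin(fδ)/sin δ ≈ 0.695.
p = a·p₁ + b·p₂ ≈ (0.486, 0.873, -0.043); φ = arcsin(p_z) ≈ -2.44°, λ = atan2(p_y, p_x) ≈ 60.87°.

≈ (2.4°S, 60.9°E)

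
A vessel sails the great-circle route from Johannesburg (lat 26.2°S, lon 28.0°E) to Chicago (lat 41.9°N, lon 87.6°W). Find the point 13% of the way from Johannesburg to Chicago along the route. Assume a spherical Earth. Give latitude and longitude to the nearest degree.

≈ lat 16°S, lon 14°E

The haversine formula gives a central angle δ ≈ 2.194 rad (125.7°) between the endpoints.
Interpolate at f = 0.13 with slerp weights a = sin((1−f)δ)/sin δ ≈ 1.162, b = sin(fδ)/sin δ ≈ 0.346.
p = a·p₁ + b·p₂ ≈ (0.931, 0.232, -0.282); φ = arcsin(p_z) ≈ -16.35°, λ = atan2(p_y, p_x) ≈ 13.98°.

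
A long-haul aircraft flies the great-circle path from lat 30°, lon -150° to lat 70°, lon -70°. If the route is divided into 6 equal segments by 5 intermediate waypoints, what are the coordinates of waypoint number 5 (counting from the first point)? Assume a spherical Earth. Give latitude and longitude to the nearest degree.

Write both endpoints as unit vectors p₁, p₂ with components (cos φ cos λ, cos φ sin λ, sin φ).
The central angle between the endpoints is δ = arccos(p₁·p₂) ≈ 1.022 rad (58.6°).
Interpolate at f = 5/6 with slerp weights a = sin((1−f)δ)/sin δ ≈ 0.199, b = sin(fδ)/sin δ ≈ 0.882.
p = a·p₁ + b·p₂ ≈ (-0.046, -0.369, 0.928); φ = arcsin(p_z) ≈ 68.14°, λ = atan2(p_y, p_x) ≈ -97.08°.

≈ lat 68°, lon -97°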